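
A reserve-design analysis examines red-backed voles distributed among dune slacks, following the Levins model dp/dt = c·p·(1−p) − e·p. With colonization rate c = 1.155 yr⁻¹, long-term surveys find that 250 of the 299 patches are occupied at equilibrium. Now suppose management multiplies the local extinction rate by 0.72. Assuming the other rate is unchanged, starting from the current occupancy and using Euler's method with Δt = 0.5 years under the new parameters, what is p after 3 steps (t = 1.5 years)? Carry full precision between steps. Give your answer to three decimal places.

0.876

Observed p* = 250/299 = 0.83612.
Balance c(1−p*) = e gives e = 1.155×(1 − 0.83612) = 0.18928.
Starting from p₀ = 0.83612; update p ← p + (dp/dt)·Δt with the new parameters.
  1  |  dp/dt·Δt = +0.022157  |  p_1 = 0.858277
  2  |  dp/dt·Δt = +0.011762  |  p_2 = 0.870039
  3  |  dp/dt·Δt = +0.006013  |  p_3 = 0.876052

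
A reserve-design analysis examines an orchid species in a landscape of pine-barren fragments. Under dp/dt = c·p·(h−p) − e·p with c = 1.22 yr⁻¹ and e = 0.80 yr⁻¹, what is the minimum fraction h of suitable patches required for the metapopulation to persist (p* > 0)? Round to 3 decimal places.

p* = h − e/c is positive only when h > e/c.
h_min = e/c = 0.80/1.22 = 0.6557.

0.656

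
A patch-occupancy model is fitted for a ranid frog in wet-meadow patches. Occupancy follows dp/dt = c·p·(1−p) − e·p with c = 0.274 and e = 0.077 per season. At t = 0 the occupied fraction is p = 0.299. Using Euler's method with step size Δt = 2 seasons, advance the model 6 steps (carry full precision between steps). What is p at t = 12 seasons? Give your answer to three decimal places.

Update rule: p ← p + [c·p·(1−p) − e·p]·Δt with Δt = 2.
t = 2: p = 0.29900 + (+0.06881) = 0.36781
t = 4: p = 0.36781 + (+0.07078) = 0.43860
t = 6: p = 0.43860 + (+0.06739) = 0.50599
t = 8: p = 0.50599 + (+0.05906) = 0.56504
t = 10: p = 0.56504 + (+0.04766) = 0.61271
t = 12: p = 0.61271 + (+0.03568) = 0.64839

0.648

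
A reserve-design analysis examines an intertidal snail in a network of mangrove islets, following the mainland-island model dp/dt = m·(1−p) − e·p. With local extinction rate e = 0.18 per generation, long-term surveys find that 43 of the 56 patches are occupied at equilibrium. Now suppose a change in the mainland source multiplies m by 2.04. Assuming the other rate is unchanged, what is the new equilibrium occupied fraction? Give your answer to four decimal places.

0.8709

Observed p* = 43/56 = 0.76786.
Balance m(1−p*) = e·p* gives m = e·p*/(1−p*) = 0.18×0.76786/0.23214 = 0.59539.
New p* = m/(m+e) = 1.21460/(1.21460+0.18000) = 0.87093.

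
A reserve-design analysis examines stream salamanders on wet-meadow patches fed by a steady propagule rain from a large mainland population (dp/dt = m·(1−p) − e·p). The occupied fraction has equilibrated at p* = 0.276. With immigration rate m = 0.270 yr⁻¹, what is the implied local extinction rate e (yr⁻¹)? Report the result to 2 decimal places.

0.71

At equilibrium m(1−p*) = e·p*, so e = m(1−p*)/p*.
e = 0.270 × 0.7240 / 0.276 = 0.7083.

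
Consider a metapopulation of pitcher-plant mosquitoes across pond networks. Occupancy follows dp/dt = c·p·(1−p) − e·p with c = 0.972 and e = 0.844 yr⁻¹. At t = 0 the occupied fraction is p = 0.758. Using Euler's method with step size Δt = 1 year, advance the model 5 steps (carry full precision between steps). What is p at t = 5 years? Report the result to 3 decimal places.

0.188

Update rule: p ← p + [c·p·(1−p) − e·p]·Δt with Δt = 1.
  1  |  dp/dt·Δt = -0.461452  |  p_1 = 0.296548
  2  |  dp/dt·Δt = -0.047520  |  p_2 = 0.249028
  3  |  dp/dt·Δt = -0.028403  |  p_3 = 0.220625
  4  |  dp/dt·Δt = -0.019072  |  p_4 = 0.201552
  5  |  dp/dt·Δt = -0.013687  |  p_5 = 0.187865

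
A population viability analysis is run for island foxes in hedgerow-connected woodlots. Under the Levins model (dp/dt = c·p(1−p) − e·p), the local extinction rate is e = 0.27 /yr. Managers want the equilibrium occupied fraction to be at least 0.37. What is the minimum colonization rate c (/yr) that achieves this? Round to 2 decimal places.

0.43

p* = 1 − e/c ≥ 0.37 requires e/c ≤ 0.6300, i.e. c ≥ e/0.6300.
c_min = 0.27/0.6300 = 0.4286.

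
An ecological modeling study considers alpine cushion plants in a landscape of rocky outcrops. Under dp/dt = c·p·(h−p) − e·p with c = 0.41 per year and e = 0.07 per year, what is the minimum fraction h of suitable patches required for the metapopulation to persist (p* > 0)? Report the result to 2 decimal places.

0.17

p* = h − e/c is positive only when h > e/c.
h_min = e/c = 0.07/0.41 = 0.1707.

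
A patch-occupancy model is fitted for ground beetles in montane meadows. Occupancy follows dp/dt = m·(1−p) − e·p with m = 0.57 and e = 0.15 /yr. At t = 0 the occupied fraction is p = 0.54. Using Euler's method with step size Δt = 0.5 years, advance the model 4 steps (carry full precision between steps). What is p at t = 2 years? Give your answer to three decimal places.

0.749

Update rule: p ← p + [m·(1−p) − e·p]·Δt with Δt = 0.5.
step 1: Δp = +0.09060, p = 0.63060
step 2: Δp = +0.05798, p = 0.68858
step 3: Δp = +0.03711, p = 0.72569
step 4: Δp = +0.02375, p = 0.74944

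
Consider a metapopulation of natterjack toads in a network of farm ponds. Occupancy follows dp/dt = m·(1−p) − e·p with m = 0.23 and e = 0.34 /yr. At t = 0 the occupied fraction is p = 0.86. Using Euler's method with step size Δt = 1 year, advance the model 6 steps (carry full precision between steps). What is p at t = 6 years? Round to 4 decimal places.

Update rule: p ← p + [m·(1−p) − e·p]·Δt with Δt = 1.
p: 0.86000 → 0.59980  (Δp = -0.26020)
p: 0.59980 → 0.48791  (Δp = -0.11189)
p: 0.48791 → 0.43980  (Δp = -0.04811)
p: 0.43980 → 0.41912  (Δp = -0.02069)
p: 0.41912 → 0.41022  (Δp = -0.00890)
p: 0.41022 → 0.40639  (Δp = -0.00383)

0.4064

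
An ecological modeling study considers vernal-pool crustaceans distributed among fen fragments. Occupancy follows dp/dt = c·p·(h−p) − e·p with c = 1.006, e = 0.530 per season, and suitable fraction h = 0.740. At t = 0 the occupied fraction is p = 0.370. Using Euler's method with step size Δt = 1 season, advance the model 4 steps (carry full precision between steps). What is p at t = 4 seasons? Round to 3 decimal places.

Update rule: p ← p + [c·p·(h−p) − e·p]·Δt with Δt = 1.
p: 0.37000 → 0.31162  (Δp = -0.05838)
p: 0.31162 → 0.28075  (Δp = -0.03087)
p: 0.28075 → 0.26166  (Δp = -0.01909)
p: 0.26166 → 0.24890  (Δp = -0.01277)

0.249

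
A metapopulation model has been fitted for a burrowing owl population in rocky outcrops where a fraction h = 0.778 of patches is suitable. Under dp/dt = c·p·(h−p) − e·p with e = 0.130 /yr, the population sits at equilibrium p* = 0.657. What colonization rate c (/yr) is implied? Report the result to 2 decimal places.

1.07

At equilibrium c(h−p*) = e, so c = e/(h−p*).
c = 0.130/(0.778 − 0.657) = 0.130/0.1210 = 1.0744.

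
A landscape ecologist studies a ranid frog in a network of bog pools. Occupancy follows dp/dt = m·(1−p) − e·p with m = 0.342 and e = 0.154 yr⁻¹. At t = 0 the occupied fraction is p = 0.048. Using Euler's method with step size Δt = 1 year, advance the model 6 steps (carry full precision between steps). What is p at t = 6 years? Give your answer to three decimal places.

Update rule: p ← p + [m·(1−p) − e·p]·Δt with Δt = 1.
step 1: Δp = +0.31819, p = 0.36619
step 2: Δp = +0.16037, p = 0.52656
step 3: Δp = +0.08083, p = 0.60739
step 4: Δp = +0.04074, p = 0.64812
step 5: Δp = +0.02053, p = 0.66865
step 6: Δp = +0.01035, p = 0.67900

0.679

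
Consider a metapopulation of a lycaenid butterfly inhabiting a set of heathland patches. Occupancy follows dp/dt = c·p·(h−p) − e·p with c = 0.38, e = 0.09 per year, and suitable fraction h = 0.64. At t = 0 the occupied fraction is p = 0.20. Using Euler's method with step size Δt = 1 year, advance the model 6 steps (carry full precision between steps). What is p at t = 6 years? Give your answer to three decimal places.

Update rule: p ← p + [c·p·(h−p) − e·p]·Δt with Δt = 1.
step 1: Δp = +0.01544, p = 0.21544
step 2: Δp = +0.01537, p = 0.23081
step 3: Δp = +0.01512, p = 0.24592
step 4: Δp = +0.01469, p = 0.26062
step 5: Δp = +0.01412, p = 0.27473
step 6: Δp = +0.01341, p = 0.28814

0.288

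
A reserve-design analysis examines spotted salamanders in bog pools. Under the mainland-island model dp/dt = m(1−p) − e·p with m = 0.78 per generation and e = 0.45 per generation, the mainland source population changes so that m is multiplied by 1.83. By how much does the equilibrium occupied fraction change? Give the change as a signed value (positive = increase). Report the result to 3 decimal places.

0.126

Before: p* = 0.78/(0.78+0.45) = 0.6341.
After: m = 1.4274, e = 0.45; p* = 1.4274/1.8774 = 0.7603.
Δp* = 0.7603 − 0.6341 = +0.1262.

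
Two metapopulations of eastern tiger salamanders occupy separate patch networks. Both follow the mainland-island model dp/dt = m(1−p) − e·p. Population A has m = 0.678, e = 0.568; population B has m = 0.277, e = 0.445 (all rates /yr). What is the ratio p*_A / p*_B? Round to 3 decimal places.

A: p*_A = m/(m+e) = 0.678/1.2460 = 0.5441.
B: p*_B = 0.277/0.7220 = 0.3837.
p*_A / p*_B = 0.5441/0.3837 = 1.4183.

1.418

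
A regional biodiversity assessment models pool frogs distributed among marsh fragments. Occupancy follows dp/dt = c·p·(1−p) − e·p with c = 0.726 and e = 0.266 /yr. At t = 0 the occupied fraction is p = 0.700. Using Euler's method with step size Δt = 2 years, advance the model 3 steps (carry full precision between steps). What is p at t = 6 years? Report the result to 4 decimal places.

Update rule: p ← p + [c·p·(1−p) − e·p]·Δt with Δt = 2.
t = 2: p = 0.70000 + (-0.06748) = 0.63252
t = 4: p = 0.63252 + (+0.00100) = 0.63352
t = 6: p = 0.63352 + (+0.00008) = 0.63360

0.6336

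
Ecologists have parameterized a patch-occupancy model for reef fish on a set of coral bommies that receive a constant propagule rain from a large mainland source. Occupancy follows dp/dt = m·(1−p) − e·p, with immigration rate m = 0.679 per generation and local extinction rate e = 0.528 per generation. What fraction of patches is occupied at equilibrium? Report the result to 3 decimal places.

0.563

At equilibrium the propagule rain into empty patches balances local extinction: m(1−p*) = e·p*.
p* = m/(m+e) = 0.679/(0.679+0.528) = 0.679/1.2070 = 0.5626.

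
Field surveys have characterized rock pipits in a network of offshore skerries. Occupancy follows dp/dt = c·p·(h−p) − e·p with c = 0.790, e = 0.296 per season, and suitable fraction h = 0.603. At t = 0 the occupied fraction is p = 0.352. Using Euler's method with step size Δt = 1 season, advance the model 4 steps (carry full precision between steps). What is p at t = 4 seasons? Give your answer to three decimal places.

0.268

Update rule: p ← p + [c·p·(h−p) − e·p]·Δt with Δt = 1.
t = 1: p = 0.35200 + (-0.03439) = 0.31761
t = 2: p = 0.31761 + (-0.02240) = 0.29520
t = 3: p = 0.29520 + (-0.01560) = 0.27960
t = 4: p = 0.27960 + (-0.01133) = 0.26828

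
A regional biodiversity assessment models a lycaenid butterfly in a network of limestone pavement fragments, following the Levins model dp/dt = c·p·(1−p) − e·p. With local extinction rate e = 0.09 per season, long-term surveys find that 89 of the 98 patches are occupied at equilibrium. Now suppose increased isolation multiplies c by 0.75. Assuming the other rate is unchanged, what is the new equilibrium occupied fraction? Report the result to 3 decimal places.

0.878

Observed p* = 89/98 = 0.90816.
Balance c(1−p*) = e gives c = e/(1 − 0.90816) = 0.09/0.09184 = 0.97997.
New p* = 1 − e/c = 1 − 0.09000/0.73498 = 0.87755.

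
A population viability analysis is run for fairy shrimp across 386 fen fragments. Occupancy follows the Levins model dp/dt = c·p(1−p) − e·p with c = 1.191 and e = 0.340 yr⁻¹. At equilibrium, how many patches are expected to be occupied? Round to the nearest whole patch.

276

p* = 1 − e/c = 1 − 0.340/1.191 = 0.7145.
Expected occupied patches = N × p* = 386 × 0.7145 = 275.81 ≈ 276.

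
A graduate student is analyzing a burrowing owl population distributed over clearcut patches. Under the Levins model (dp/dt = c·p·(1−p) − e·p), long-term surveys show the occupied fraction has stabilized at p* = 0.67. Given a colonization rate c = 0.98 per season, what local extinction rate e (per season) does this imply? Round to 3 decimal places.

0.323

At equilibrium c(1−p*) = e.
e = 0.98 × (1 − 0.67) = 0.98 × 0.3300 = 0.3234.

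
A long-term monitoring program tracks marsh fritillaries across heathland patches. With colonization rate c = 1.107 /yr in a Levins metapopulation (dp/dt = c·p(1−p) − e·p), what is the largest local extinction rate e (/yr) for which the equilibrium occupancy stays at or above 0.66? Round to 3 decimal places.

1 − e/c ≥ 0.66 ⇒ e ≤ c(1 − 0.66) = 1.107 × 0.3400.
e_max = 0.3764.

0.376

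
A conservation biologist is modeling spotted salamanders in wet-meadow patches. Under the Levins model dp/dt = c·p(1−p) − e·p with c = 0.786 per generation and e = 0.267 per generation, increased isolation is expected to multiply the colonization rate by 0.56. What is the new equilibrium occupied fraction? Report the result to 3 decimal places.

0.393

Before: p* = 1 − 0.267/0.786 = 0.6603.
After the change, c = 0.44016, e = 0.267, so p* = 1 − 0.267/0.44016 = 0.3934.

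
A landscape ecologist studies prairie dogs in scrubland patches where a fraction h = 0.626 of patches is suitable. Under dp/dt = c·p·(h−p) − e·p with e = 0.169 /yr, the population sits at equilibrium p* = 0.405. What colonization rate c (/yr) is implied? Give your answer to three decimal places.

0.765

At equilibrium c(h−p*) = e, so c = e/(h−p*).
c = 0.169/(0.626 − 0.405) = 0.169/0.2210 = 0.7647.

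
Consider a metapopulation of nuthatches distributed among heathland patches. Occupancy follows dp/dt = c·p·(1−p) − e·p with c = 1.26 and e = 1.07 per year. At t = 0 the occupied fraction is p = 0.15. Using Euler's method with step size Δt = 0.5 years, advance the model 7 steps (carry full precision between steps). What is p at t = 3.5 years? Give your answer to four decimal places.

0.1504

Update rule: p ← p + [c·p·(1−p) − e·p]·Δt with Δt = 0.5.
step 1: Δp = +0.00007, p = 0.15007
step 2: Δp = +0.00007, p = 0.15014
step 3: Δp = +0.00006, p = 0.15020
step 4: Δp = +0.00006, p = 0.15026
step 5: Δp = +0.00005, p = 0.15031
step 6: Δp = +0.00005, p = 0.15036
step 7: Δp = +0.00004, p = 0.15040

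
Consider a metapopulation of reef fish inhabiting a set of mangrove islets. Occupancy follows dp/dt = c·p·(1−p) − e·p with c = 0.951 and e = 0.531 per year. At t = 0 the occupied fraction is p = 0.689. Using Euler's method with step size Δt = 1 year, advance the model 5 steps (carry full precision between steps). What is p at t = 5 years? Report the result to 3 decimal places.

Update rule: p ← p + [c·p·(1−p) − e·p]·Δt with Δt = 1.
  1  |  dp/dt·Δt = -0.162080  |  p_1 = 0.526920
  2  |  dp/dt·Δt = -0.042734  |  p_2 = 0.484186
  3  |  dp/dt·Δt = -0.019591  |  p_3 = 0.464596
  4  |  dp/dt·Δt = -0.010142  |  p_4 = 0.454453
  5  |  dp/dt·Δt = -0.005538  |  p_5 = 0.448916

0.449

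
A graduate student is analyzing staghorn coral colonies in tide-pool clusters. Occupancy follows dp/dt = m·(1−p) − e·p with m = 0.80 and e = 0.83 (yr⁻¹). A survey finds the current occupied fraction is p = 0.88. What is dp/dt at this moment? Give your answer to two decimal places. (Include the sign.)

Colonization term: m·(1−p) = 0.80×0.1200 = 0.09600.
Extinction term: e·p = 0.73040.
dp/dt = 0.09600 − 0.73040 = -0.63440.

-0.63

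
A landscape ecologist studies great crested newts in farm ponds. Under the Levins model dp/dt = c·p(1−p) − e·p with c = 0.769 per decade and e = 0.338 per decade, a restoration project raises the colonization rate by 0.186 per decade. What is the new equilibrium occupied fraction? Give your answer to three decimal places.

Before: p* = 1 − 0.338/0.769 = 0.5605.
After the change, c = 0.955, e = 0.338, so p* = 1 − 0.338/0.955 = 0.6461.

0.646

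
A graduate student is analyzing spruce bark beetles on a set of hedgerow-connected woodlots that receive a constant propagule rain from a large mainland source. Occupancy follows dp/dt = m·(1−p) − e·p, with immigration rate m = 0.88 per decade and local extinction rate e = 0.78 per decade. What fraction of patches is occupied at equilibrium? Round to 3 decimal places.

At equilibrium the propagule rain into empty patches balances local extinction: m(1−p*) = e·p*.
p* = m/(m+e) = 0.88/(0.88+0.78) = 0.88/1.6600 = 0.5301.

0.530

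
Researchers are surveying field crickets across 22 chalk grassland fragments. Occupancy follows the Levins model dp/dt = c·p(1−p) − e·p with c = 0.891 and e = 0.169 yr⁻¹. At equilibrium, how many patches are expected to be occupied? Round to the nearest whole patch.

p* = 1 − e/c = 1 − 0.169/0.891 = 0.8103.
Expected occupied patches = N × p* = 22 × 0.8103 = 17.83 ≈ 18.

18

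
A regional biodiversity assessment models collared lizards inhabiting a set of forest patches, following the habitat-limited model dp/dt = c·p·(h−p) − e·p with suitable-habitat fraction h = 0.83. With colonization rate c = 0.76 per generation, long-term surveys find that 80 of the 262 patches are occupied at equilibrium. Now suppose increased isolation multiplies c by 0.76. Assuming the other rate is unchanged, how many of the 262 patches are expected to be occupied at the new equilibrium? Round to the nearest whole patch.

37

Observed p* = 80/262 = 0.30534.
Balance c(h−p*) = e gives e = 0.76×(0.83 − 0.30534) = 0.39874.
New p* = 0.83 − e/c = 0.83 − 0.39874/0.57760 = 0.13966.
Expected occupied = 262 × 0.13966 = 36.59 ≈ 37.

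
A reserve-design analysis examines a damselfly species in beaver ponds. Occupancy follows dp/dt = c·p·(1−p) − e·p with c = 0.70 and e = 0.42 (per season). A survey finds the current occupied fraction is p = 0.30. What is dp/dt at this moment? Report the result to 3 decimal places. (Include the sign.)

0.021

Colonization term: c·p·(1−p) = 0.70×0.30×0.7000 = 0.14700.
Extinction term: e·p = 0.12600.
dp/dt = 0.14700 − 0.12600 = 0.02100.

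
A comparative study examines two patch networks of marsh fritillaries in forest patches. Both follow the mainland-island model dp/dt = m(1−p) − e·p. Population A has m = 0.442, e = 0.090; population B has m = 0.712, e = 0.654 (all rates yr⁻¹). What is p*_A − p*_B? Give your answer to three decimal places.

A: p*_A = m/(m+e) = 0.442/0.5320 = 0.8308.
B: p*_B = 0.712/1.3660 = 0.5212.
p*_A − p*_B = 0.8308 − 0.5212 = 0.3096.

0.310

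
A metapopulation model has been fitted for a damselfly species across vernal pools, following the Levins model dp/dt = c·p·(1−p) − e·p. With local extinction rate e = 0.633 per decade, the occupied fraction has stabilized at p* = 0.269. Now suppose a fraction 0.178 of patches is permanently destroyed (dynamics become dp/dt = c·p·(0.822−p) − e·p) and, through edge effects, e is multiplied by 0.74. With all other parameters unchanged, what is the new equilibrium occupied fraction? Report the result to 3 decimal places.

0.281

Balance c(1−p*) = e gives c = e/(1 − 0.26900) = 0.633/0.73100 = 0.86594.
New p* = 0.822 − e/c = 0.822 − 0.46842/0.86594 = 0.28106.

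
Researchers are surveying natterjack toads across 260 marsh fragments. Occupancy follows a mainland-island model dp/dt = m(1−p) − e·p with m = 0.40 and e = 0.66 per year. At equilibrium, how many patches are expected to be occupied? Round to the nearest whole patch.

p* = m/(m+e) = 0.40/1.0600 = 0.3774.
Expected occupied patches = N × p* = 260 × 0.3774 = 98.11 ≈ 98.

98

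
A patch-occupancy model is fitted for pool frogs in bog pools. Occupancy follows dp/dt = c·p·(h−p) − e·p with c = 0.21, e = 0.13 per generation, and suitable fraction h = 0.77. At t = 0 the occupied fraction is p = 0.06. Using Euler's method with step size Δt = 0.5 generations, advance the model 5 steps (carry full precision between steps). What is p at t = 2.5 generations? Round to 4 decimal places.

Update rule: p ← p + [c·p·(h−p) − e·p]·Δt with Δt = 0.5.
step 1: Δp = +0.00057, p = 0.06057
step 2: Δp = +0.00057, p = 0.06115
step 3: Δp = +0.00058, p = 0.06172
step 4: Δp = +0.00058, p = 0.06230
step 5: Δp = +0.00058, p = 0.06288

0.0629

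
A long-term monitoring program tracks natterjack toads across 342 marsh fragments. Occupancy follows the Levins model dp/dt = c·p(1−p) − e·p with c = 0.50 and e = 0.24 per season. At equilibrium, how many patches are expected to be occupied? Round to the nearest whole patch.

p* = 1 − e/c = 1 − 0.24/0.50 = 0.5200.
Expected occupied patches = N × p* = 342 × 0.5200 = 177.84 ≈ 178.

178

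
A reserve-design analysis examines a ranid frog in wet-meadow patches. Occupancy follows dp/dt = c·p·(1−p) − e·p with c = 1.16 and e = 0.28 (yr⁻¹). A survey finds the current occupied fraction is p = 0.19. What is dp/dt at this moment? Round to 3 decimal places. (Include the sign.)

0.125

Colonization term: c·p·(1−p) = 1.16×0.19×0.8100 = 0.17852.
Extinction term: e·p = 0.05320.
dp/dt = 0.17852 − 0.05320 = 0.12532.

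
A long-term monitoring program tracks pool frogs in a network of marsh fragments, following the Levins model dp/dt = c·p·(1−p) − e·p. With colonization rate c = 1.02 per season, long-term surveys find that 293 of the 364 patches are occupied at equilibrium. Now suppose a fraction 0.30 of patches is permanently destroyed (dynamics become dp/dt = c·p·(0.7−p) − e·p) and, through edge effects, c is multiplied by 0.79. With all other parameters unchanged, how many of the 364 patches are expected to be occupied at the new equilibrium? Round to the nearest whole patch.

Observed p* = 293/364 = 0.80495.
Balance c(1−p*) = e gives e = 1.02×(1 − 0.80495) = 0.19895.
New p* = 0.7 − e/c = 0.7 − 0.19895/0.80580 = 0.45310.
Expected occupied = 364 × 0.45310 = 164.93 ≈ 165.

165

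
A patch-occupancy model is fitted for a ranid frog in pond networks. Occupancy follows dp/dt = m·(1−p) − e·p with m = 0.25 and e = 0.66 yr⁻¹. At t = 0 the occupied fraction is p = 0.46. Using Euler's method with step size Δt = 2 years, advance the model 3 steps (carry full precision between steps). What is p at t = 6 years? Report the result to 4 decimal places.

0.1726

Update rule: p ← p + [m·(1−p) − e·p]·Δt with Δt = 2.
t = 2: p = 0.46000 + (-0.33720) = 0.12280
t = 4: p = 0.12280 + (+0.27650) = 0.39930
t = 6: p = 0.39930 + (-0.22673) = 0.17257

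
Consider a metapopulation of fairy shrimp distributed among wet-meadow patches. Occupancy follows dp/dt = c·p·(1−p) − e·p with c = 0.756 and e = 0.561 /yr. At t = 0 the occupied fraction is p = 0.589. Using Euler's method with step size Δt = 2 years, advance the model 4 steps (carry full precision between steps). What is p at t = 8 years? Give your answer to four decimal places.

0.2648

Update rule: p ← p + [c·p·(1−p) − e·p]·Δt with Δt = 2.
p: 0.58900 → 0.29417  (Δp = -0.29483)
p: 0.29417 → 0.27805  (Δp = -0.01611)
p: 0.27805 → 0.26959  (Δp = -0.00846)
p: 0.26959 → 0.26484  (Δp = -0.00475)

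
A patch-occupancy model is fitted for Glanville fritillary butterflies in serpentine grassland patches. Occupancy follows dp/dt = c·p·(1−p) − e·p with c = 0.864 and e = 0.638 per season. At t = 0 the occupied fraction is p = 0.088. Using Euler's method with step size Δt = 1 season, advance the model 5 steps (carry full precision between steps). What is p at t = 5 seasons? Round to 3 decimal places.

Update rule: p ← p + [c·p·(1−p) − e·p]·Δt with Δt = 1.
t = 1: p = 0.08800 + (+0.01320) = 0.10120
t = 2: p = 0.10120 + (+0.01402) = 0.11522
t = 3: p = 0.11522 + (+0.01457) = 0.12979
t = 4: p = 0.12979 + (+0.01478) = 0.14457
t = 5: p = 0.14457 + (+0.01461) = 0.15918

0.159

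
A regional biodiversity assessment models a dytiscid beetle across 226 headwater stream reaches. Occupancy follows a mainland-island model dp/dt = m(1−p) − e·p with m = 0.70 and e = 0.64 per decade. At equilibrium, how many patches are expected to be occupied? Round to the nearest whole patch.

118

p* = m/(m+e) = 0.70/1.3400 = 0.5224.
Expected occupied patches = N × p* = 226 × 0.5224 = 118.06 ≈ 118.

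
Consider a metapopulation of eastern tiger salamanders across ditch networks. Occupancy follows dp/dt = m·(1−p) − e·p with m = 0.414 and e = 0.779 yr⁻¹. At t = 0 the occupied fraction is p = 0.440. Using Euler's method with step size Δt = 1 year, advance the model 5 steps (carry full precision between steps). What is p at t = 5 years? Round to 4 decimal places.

Update rule: p ← p + [m·(1−p) − e·p]·Δt with Δt = 1.
  1  |  dp/dt·Δt = -0.110920  |  p_1 = 0.329080
  2  |  dp/dt·Δt = +0.021408  |  p_2 = 0.350488
  3  |  dp/dt·Δt = -0.004132  |  p_3 = 0.346356
  4  |  dp/dt·Δt = +0.000797  |  p_4 = 0.347153
  5  |  dp/dt·Δt = -0.000154  |  p_5 = 0.346999

0.3470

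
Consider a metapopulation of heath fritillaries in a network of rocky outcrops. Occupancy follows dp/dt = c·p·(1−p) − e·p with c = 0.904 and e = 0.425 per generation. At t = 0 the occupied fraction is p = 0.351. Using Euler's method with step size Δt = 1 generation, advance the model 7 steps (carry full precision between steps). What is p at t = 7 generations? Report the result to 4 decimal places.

0.5259

Update rule: p ← p + [c·p·(1−p) − e·p]·Δt with Δt = 1.
  1  |  dp/dt·Δt = +0.056755  |  p_1 = 0.407755
  2  |  dp/dt·Δt = +0.045012  |  p_2 = 0.452767
  3  |  dp/dt·Δt = +0.031557  |  p_3 = 0.484324
  4  |  dp/dt·Δt = +0.019940  |  p_4 = 0.504264
  5  |  dp/dt·Δt = +0.011671  |  p_5 = 0.515936
  6  |  dp/dt·Δt = +0.006498  |  p_6 = 0.522433
  7  |  dp/dt·Δt = +0.003511  |  p_7 = 0.525944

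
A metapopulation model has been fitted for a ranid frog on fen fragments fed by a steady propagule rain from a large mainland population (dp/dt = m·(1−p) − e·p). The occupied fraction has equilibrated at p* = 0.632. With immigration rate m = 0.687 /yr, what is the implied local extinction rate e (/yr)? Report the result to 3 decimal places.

At equilibrium m(1−p*) = e·p*, so e = m(1−p*)/p*.
e = 0.687 × 0.3680 / 0.632 = 0.4000.

0.400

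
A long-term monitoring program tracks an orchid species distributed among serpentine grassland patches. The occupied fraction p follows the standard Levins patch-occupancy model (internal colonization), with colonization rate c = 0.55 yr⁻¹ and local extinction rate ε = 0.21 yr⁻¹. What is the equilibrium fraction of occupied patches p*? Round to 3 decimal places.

0.618

At equilibrium, colonization balances extinction: c·p*·(1−p*) = ε·p*.
So p* = 1 − ε/c = 1 − 0.21/0.55 = 1 − 0.3818 = 0.6182.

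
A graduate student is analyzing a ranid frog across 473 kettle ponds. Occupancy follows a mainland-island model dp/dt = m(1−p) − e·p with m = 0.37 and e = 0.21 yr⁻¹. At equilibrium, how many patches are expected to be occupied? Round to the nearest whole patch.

p* = m/(m+e) = 0.37/0.5800 = 0.6379.
Expected occupied patches = N × p* = 473 × 0.6379 = 301.74 ≈ 302.

302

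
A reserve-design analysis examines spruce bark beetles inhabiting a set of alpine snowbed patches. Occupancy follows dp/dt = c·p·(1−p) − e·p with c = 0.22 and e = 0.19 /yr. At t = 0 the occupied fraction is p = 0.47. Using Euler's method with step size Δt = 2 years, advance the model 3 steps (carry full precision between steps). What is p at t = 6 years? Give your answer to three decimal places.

0.320

Update rule: p ← p + [c·p·(1−p) − e·p]·Δt with Δt = 2.
p: 0.47000 → 0.40100  (Δp = -0.06900)
p: 0.40100 → 0.35431  (Δp = -0.04669)
p: 0.35431 → 0.32033  (Δp = -0.03398)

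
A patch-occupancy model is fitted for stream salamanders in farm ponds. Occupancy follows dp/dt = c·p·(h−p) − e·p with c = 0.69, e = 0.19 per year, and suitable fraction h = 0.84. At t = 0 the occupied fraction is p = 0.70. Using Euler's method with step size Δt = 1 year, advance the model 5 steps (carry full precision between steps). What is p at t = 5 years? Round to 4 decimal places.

0.5728

Update rule: p ← p + [c·p·(h−p) − e·p]·Δt with Δt = 1.
t = 1: p = 0.70000 + (-0.06538) = 0.63462
t = 2: p = 0.63462 + (-0.03064) = 0.60398
t = 3: p = 0.60398 + (-0.01639) = 0.58758
t = 4: p = 0.58758 + (-0.00930) = 0.57828
t = 5: p = 0.57828 + (-0.00544) = 0.57284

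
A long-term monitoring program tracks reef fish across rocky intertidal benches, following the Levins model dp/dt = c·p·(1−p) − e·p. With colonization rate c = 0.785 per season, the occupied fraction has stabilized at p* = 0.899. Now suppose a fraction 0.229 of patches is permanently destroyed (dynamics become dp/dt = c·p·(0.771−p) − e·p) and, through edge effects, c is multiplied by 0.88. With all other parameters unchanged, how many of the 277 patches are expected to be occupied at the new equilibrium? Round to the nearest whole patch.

182

Balance c(1−p*) = e gives e = 0.785×(1 − 0.89900) = 0.07928.
New p* = 0.771 − e/c = 0.771 − 0.07928/0.69080 = 0.65623.
Expected occupied = 277 × 0.65623 = 181.78 ≈ 182.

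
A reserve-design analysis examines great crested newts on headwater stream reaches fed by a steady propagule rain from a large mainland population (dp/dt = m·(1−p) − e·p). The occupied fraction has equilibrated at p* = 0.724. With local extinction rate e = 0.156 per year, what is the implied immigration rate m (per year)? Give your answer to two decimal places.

At equilibrium m(1−p*) = e·p*, so m = e·p*/(1−p*).
m = 0.156 × 0.724 / 0.2760 = 0.1129/0.2760 = 0.4092.

0.41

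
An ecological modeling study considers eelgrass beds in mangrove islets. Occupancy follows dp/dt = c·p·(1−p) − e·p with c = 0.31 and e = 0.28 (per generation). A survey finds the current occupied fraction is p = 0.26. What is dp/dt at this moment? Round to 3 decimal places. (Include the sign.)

-0.013

Colonization term: c·p·(1−p) = 0.31×0.26×0.7400 = 0.05964.
Extinction term: e·p = 0.07280.
dp/dt = 0.05964 − 0.07280 = -0.01316.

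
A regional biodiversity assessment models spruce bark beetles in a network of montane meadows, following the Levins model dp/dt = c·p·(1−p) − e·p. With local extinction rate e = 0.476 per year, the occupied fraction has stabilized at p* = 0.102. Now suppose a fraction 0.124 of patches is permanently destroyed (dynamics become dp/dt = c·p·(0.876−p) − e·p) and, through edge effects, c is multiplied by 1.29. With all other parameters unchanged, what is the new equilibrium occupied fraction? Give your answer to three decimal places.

Balance c(1−p*) = e gives c = e/(1 − 0.10200) = 0.476/0.89800 = 0.53007.
New p* = 0.876 − e/c = 0.876 − 0.47600/0.68379 = 0.17988.

0.180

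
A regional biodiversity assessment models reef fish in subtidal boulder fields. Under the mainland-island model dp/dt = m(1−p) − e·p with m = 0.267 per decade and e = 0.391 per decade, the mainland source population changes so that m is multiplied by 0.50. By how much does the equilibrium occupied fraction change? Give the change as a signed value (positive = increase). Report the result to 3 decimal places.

Before: p* = 0.267/(0.267+0.391) = 0.4058.
After: m = 0.1335, e = 0.391; p* = 0.1335/0.5245 = 0.2545.
Δp* = 0.2545 − 0.4058 = -0.1512.

-0.151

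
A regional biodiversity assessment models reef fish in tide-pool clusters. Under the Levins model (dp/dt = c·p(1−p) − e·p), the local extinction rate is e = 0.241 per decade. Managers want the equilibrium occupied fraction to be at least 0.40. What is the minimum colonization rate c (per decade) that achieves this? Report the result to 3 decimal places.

0.402

p* = 1 − e/c ≥ 0.40 requires e/c ≤ 0.6000, i.e. c ≥ e/0.6000.
c_min = 0.241/0.6000 = 0.4017.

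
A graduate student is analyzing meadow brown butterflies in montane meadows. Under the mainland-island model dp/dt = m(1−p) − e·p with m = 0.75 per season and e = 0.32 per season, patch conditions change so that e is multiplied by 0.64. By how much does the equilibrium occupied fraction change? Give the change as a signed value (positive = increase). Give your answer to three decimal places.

Before: p* = 0.75/(0.75+0.32) = 0.7009.
After: m = 0.75, e = 0.2048; p* = 0.75/0.9548 = 0.7855.
Δp* = 0.7855 − 0.7009 = +0.0846.

0.085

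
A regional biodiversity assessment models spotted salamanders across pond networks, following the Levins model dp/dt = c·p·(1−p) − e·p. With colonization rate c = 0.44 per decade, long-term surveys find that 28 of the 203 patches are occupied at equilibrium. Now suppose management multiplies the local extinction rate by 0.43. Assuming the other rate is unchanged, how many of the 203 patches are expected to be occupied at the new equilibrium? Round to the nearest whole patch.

128

Observed p* = 28/203 = 0.13793.
Balance c(1−p*) = e gives e = 0.44×(1 − 0.13793) = 0.37931.
New p* = 1 − e/c = 1 − 0.16310/0.44000 = 0.62932.
Expected occupied = 203 × 0.62932 = 127.75 ≈ 128.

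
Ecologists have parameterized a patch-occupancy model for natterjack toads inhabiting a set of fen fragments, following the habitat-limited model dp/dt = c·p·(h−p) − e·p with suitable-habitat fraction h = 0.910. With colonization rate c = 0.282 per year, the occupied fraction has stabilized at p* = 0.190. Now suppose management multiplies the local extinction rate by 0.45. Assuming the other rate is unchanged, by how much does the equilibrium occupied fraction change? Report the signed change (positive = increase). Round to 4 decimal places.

Balance c(h−p*) = e gives e = 0.282×(0.91 − 0.19000) = 0.20304.
New p* = 0.91 − e/c = 0.91 − 0.09137/0.28200 = 0.58599.
Δp* = 0.58599 − 0.19000 = +0.39599.

0.3960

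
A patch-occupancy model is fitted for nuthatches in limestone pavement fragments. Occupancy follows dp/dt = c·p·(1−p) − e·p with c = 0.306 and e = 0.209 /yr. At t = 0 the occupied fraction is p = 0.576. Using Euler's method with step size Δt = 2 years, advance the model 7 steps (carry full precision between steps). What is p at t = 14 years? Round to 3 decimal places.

Update rule: p ← p + [c·p·(1−p) − e·p]·Δt with Δt = 2.
t = 2: p = 0.57600 + (-0.09130) = 0.48470
t = 4: p = 0.48470 + (-0.04975) = 0.43495
t = 6: p = 0.43495 + (-0.03140) = 0.40355
t = 8: p = 0.40355 + (-0.02138) = 0.38217
t = 10: p = 0.38217 + (-0.01525) = 0.36693
t = 12: p = 0.36693 + (-0.01121) = 0.35572
t = 14: p = 0.35572 + (-0.00843) = 0.34729

0.347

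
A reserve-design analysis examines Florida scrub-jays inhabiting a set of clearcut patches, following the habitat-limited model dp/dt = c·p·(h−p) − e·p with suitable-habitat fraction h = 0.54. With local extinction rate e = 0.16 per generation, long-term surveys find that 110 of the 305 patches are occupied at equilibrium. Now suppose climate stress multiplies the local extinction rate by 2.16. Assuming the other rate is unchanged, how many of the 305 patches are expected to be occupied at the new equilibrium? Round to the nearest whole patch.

Observed p* = 110/305 = 0.36066.
Balance c(h−p*) = e gives c = e/(0.54 − 0.36066) = 0.16/0.17934 = 0.89216.
New p* = 0.54 − e/c = 0.54 − 0.34560/0.89216 = 0.15263.
Expected occupied = 305 × 0.15263 = 46.55 ≈ 47.

47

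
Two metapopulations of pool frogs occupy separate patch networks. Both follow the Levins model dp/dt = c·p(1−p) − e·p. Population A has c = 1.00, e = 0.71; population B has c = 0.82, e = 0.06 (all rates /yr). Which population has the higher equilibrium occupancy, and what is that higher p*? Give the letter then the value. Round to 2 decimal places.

B, 0.93

A: p*_A = 1 − 0.71/1.00 = 0.2900.
B: p*_B = 1 − 0.06/0.82 = 0.9268.
B is higher at 0.9268.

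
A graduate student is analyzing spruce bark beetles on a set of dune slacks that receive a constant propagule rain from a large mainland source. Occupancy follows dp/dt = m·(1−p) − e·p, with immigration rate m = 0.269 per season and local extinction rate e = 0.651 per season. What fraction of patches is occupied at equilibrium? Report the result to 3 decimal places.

At equilibrium the propagule rain into empty patches balances local extinction: m(1−p*) = e·p*.
p* = m/(m+e) = 0.269/(0.269+0.651) = 0.269/0.9200 = 0.2924.

0.292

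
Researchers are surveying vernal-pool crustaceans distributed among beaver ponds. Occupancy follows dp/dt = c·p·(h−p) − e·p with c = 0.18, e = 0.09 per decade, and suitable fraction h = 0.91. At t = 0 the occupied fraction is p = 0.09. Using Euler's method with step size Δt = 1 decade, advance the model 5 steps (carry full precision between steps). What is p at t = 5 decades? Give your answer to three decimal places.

0.118

Update rule: p ← p + [c·p·(h−p) − e·p]·Δt with Δt = 1.
t = 1: p = 0.09000 + (+0.00518) = 0.09518
t = 2: p = 0.09518 + (+0.00539) = 0.10058
t = 3: p = 0.10058 + (+0.00560) = 0.10618
t = 4: p = 0.10618 + (+0.00581) = 0.11199
t = 5: p = 0.11199 + (+0.00601) = 0.11799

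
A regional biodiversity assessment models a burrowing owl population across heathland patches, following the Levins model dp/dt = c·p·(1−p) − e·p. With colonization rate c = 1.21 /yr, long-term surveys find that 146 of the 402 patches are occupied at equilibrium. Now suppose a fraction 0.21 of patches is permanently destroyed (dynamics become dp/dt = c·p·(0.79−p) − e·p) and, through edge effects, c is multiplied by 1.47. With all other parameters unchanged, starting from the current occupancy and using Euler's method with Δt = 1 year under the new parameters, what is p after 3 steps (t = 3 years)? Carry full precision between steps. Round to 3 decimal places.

Observed p* = 146/402 = 0.36318.
Balance c(1−p*) = e gives e = 1.21×(1 − 0.36318) = 0.77055.
Starting from p₀ = 0.36318; update p ← p + (dp/dt)·Δt with the new parameters.
t = 1: p = 0.36318 + (-0.00413) = 0.35905
t = 2: p = 0.35905 + (-0.00145) = 0.35761
t = 3: p = 0.35761 + (-0.00052) = 0.35709

0.357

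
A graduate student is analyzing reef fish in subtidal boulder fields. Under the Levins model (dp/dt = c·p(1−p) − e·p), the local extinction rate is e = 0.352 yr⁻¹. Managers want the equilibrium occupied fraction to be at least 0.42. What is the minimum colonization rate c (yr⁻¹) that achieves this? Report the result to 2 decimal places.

p* = 1 − e/c ≥ 0.42 requires e/c ≤ 0.5800, i.e. c ≥ e/0.5800.
c_min = 0.352/0.5800 = 0.6069.

0.61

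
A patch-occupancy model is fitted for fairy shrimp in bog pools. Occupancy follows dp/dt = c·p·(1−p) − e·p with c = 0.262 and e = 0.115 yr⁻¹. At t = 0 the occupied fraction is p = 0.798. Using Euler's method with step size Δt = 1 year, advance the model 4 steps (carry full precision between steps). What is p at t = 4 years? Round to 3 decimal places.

Update rule: p ← p + [c·p·(1−p) − e·p]·Δt with Δt = 1.
  1  |  dp/dt·Δt = -0.049537  |  p_1 = 0.748463
  2  |  dp/dt·Δt = -0.036748  |  p_2 = 0.711716
  3  |  dp/dt·Δt = -0.028091  |  p_3 = 0.683625
  4  |  dp/dt·Δt = -0.021951  |  p_4 = 0.661674

0.662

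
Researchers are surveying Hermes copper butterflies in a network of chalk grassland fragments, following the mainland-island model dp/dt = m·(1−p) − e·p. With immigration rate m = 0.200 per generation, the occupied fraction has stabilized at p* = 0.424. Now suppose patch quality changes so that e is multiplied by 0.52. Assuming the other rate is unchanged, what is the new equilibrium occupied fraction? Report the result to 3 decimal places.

Balance m(1−p*) = e·p* gives e = m(1−p*)/p* = 0.200×0.57600/0.42400 = 0.27170.
New p* = m/(m+e) = 0.20000/(0.20000+0.14128) = 0.58603.

0.586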